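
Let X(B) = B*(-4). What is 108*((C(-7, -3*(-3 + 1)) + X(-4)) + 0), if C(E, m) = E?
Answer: 972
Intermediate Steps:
X(B) = -4*B
108*((C(-7, -3*(-3 + 1)) + X(-4)) + 0) = 108*((-7 - 4*(-4)) + 0) = 108*((-7 + 16) + 0) = 108*(9 + 0) = 108*9 = 972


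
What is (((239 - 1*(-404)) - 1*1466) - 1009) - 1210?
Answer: -3042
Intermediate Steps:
(((239 - 1*(-404)) - 1*1466) - 1009) - 1210 = (((239 + 404) - 1466) - 1009) - 1210 = ((643 - 1466) - 1009) - 1210 = (-823 - 1009) - 1210 = -1832 - 1210 = -3042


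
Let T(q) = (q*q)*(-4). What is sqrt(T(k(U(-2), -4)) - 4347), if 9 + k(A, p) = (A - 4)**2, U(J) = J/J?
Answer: 3*I*sqrt(483) ≈ 65.932*I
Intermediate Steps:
U(J) = 1
k(A, p) = -9 + (-4 + A)**2 (k(A, p) = -9 + (A - 4)**2 = -9 + (-4 + A)**2)
T(q) = -4*q**2 (T(q) = q**2*(-4) = -4*q**2)
sqrt(T(k(U(-2), -4)) - 4347) = sqrt(-4*(-9 + (-4 + 1)**2)**2 - 4347) = sqrt(-4*(-9 + (-3)**2)**2 - 4347) = sqrt(-4*(-9 + 9)**2 - 4347) = sqrt(-4*0**2 - 4347) = sqrt(-4*0 - 4347) = sqrt(0 - 4347) = sqrt(-4347) = 3*I*sqrt(483)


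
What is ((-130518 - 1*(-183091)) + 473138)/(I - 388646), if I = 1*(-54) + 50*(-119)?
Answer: -175237/131550 ≈ -1.3321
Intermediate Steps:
I = -6004 (I = -54 - 5950 = -6004)
((-130518 - 1*(-183091)) + 473138)/(I - 388646) = ((-130518 - 1*(-183091)) + 473138)/(-6004 - 388646) = ((-130518 + 183091) + 473138)/(-394650) = (52573 + 473138)*(-1/394650) = 525711*(-1/394650) = -175237/131550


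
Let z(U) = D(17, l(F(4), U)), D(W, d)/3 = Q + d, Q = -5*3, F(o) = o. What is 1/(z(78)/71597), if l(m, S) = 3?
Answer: -71597/36 ≈ -1988.8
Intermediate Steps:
Q = -15
D(W, d) = -45 + 3*d (D(W, d) = 3*(-15 + d) = -45 + 3*d)
z(U) = -36 (z(U) = -45 + 3*3 = -45 + 9 = -36)
1/(z(78)/71597) = 1/(-36/71597) = -71597/36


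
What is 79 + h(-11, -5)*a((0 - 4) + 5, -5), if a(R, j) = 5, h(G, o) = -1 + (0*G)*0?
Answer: 74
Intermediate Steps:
h(G, o) = -1 (h(G, o) = -1 + 0*0 = -1 + 0 = -1)
79 + h(-11, -5)*a((0 - 4) + 5, -5) = 79 - 1*5 = 79 - 5 = 74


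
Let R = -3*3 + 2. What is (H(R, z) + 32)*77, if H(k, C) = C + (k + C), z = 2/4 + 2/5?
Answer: 10318/5 ≈ 2063.6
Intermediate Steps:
z = 9/10 (z = 2*(1/4) + 2*(1/5) = 1/2 + 2/5 = 9/10 ≈ 0.90000)
R = -7 (R = -9 + 2 = -7)
H(k, C) = k + 2*C (H(k, C) = C + (C + k) = k + 2*C)
(H(R, z) + 32)*77 = ((-7 + 2*(9/10)) + 32)*77 = ((-7 + 9/5) + 32)*77 = (-26/5 + 32)*77 = (134/5)*77 = 10318/5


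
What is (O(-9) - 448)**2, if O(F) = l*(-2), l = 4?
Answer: 207936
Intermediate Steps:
O(F) = -8 (O(F) = 4*(-2) = -8)
(O(-9) - 448)**2 = (-8 - 448)**2 = (-456)**2 = 207936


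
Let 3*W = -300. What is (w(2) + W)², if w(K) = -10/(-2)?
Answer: 9025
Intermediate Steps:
W = -100 (W = (⅓)*(-300) = -100)
w(K) = 5 (w(K) = -10*(-½) = 5)
(w(2) + W)² = (5 - 100)² = (-95)² = 9025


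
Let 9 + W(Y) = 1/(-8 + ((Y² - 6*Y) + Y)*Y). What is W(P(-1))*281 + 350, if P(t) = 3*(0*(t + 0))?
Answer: -17713/8 ≈ -2214.1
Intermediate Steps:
P(t) = 0 (P(t) = 3*(0*t) = 3*0 = 0)
W(Y) = -9 + 1/(-8 + Y*(Y² - 5*Y)) (W(Y) = -9 + 1/(-8 + ((Y² - 6*Y) + Y)*Y) = -9 + 1/(-8 + (Y² - 5*Y)*Y) = -9 + 1/(-8 + Y*(Y² - 5*Y)))
W(P(-1))*281 + 350 = ((-73 - 45*0² + 9*0³)/(8 - 1*0³ + 5*0²))*281 + 350 = ((-73 - 45*0 + 9*0)/(8 - 1*0 + 5*0))*281 + 350 = ((-73 + 0 + 0)/(8 + 0 + 0))*281 + 350 = (-73/8)*281 + 350 = ((⅛)*(-73))*281 + 350 = -73/8*281 + 350 = -20513/8 + 350 = -17713/8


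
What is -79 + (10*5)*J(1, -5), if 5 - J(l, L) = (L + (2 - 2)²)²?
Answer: -1079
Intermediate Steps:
J(l, L) = 5 - L² (J(l, L) = 5 - (L + (2 - 2)²)² = 5 - (L + 0²)² = 5 - (L + 0)² = 5 - L²)
-79 + (10*5)*J(1, -5) = -79 + (10*5)*(5 - 1*(-5)²) = -79 + 50*(5 - 1*25) = -79 + 50*(5 - 25) = -79 + 50*(-20) = -79 - 1000 = -1079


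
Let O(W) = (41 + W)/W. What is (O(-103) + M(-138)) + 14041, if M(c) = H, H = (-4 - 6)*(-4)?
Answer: 1450405/103 ≈ 14082.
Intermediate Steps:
H = 40 (H = -10*(-4) = 40)
M(c) = 40
O(W) = (41 + W)/W
(O(-103) + M(-138)) + 14041 = ((41 - 103)/(-103) + 40) + 14041 = (-1/103*(-62) + 40) + 14041 = (62/103 + 40) + 14041 = 4182/103 + 14041 = 1450405/103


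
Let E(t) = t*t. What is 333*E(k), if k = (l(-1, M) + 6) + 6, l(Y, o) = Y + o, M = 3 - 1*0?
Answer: 65268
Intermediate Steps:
M = 3 (M = 3 + 0 = 3)
k = 14 (k = ((-1 + 3) + 6) + 6 = (2 + 6) + 6 = 8 + 6 = 14)
E(t) = t²
333*E(k) = 333*14² = 333*196 = 65268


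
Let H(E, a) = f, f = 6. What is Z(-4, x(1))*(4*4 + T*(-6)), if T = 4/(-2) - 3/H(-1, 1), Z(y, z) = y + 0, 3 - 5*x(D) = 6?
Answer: -124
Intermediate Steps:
x(D) = -⅗ (x(D) = ⅗ - ⅕*6 = ⅗ - 6/5 = -⅗)
H(E, a) = 6
Z(y, z) = y
T = -5/2 (T = 4/(-2) - 3/6 = 4*(-½) - 3*⅙ = -2 - ½ = -5/2 ≈ -2.5000)
Z(-4, x(1))*(4*4 + T*(-6)) = -4*(4*4 - 5/2*(-6)) = -4*(16 + 15) = -4*31 = -124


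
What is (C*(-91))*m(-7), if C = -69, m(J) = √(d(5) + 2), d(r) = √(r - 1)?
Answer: 12558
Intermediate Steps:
d(r) = √(-1 + r)
m(J) = 2 (m(J) = √(√(-1 + 5) + 2) = √(√4 + 2) = √(2 + 2) = √4 = 2)
(C*(-91))*m(-7) = -69*(-91)*2 = 6279*2 = 12558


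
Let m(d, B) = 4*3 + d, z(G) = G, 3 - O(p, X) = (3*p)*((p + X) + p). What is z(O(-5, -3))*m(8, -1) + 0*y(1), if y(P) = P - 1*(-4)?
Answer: -3840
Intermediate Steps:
O(p, X) = 3 - 3*p*(X + 2*p) (O(p, X) = 3 - 3*p*((p + X) + p) = 3 - 3*p*((X + p) + p) = 3 - 3*p*(X + 2*p))
y(P) = 4 + P (y(P) = P + 4 = 4 + P)
m(d, B) = 12 + d
z(O(-5, -3))*m(8, -1) + 0*y(1) = (3 - 6*(-5)**2 - 3*(-3)*(-5))*(12 + 8) + 0*(4 + 1) = (3 - 6*25 - 45)*20 + 0*5 = (3 - 150 - 45)*20 + 0 = -192*20 + 0 = -3840 + 0 = -3840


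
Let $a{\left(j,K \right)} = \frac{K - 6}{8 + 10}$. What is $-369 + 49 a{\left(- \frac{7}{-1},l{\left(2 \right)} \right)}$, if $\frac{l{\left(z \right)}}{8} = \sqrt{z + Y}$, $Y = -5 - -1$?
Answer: $- \frac{1156}{3} + \frac{196 i \sqrt{2}}{9} \approx -385.33 + 30.798 i$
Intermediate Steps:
$Y = -4$ ($Y = -5 + 1 = -4$)
$l{\left(z \right)} = 8 \sqrt{-4 + z}$ ($l{\left(z \right)} = 8 \sqrt{z - 4} = 8 \sqrt{-4 + z}$)
$a{\left(j,K \right)} = - \frac{1}{3} + \frac{K}{18}$ ($a{\left(j,K \right)} = \frac{-6 + K}{18} = \left(-6 + K\right) \frac{1}{18} = - \frac{1}{3} + \frac{K}{18}$)
$-369 + 49 a{\left(- \frac{7}{-1},l{\left(2 \right)} \right)} = -369 + 49 \left(- \frac{1}{3} + \frac{8 \sqrt{-4 + 2}}{18}\right) = -369 + 49 \left(- \frac{1}{3} + \frac{8 \sqrt{-2}}{18}\right) = -369 + 49 \left(- \frac{1}{3} + \frac{8 i \sqrt{2}}{18}\right) = -369 + 49 \left(- \frac{1}{3} + \frac{4 i \sqrt{2}}{9}\right) = -369 - \left(\frac{49}{3} - \frac{196 i \sqrt{2}}{9}\right) = - \frac{1156}{3} + \frac{196 i \sqrt{2}}{9}$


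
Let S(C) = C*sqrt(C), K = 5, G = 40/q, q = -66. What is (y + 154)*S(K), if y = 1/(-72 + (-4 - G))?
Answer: 1915595*sqrt(5)/2488 ≈ 1721.6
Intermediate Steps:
G = -20/33 (G = 40/(-66) = 40*(-1/66) = -20/33 ≈ -0.60606)
S(C) = C**(3/2)
y = -33/2488 (y = 1/(-72 + (-4 - 1*(-20/33))) = 1/(-72 + (-4 + 20/33)) = 1/(-72 - 112/33) = 1/(-2488/33) = -33/2488 ≈ -0.013264)
(y + 154)*S(K) = (-33/2488 + 154)*5**(3/2) = 383119*(5*sqrt(5))/2488 = 1915595*sqrt(5)/2488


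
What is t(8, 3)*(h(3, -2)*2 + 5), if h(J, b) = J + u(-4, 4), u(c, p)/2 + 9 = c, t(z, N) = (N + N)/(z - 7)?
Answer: -246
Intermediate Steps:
t(z, N) = 2*N/(-7 + z) (t(z, N) = (2*N)/(-7 + z) = 2*N/(-7 + z))
u(c, p) = -18 + 2*c
h(J, b) = -26 + J (h(J, b) = J + (-18 + 2*(-4)) = J + (-18 - 8) = J - 26 = -26 + J)
t(8, 3)*(h(3, -2)*2 + 5) = (2*3/(-7 + 8))*((-26 + 3)*2 + 5) = (2*3/1)*(-23*2 + 5) = (2*3*1)*(-46 + 5) = 6*(-41) = -246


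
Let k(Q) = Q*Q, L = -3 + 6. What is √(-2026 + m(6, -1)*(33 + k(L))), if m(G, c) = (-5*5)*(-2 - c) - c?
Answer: I*√934 ≈ 30.561*I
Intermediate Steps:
L = 3
k(Q) = Q²
m(G, c) = 50 + 24*c (m(G, c) = -25*(-2 - c) - c = (50 + 25*c) - c = 50 + 24*c)
√(-2026 + m(6, -1)*(33 + k(L))) = √(-2026 + (50 + 24*(-1))*(33 + 3²)) = √(-2026 + (50 - 24)*(33 + 9)) = √(-2026 + 26*42) = √(-2026 + 1092) = √(-934) = I*√934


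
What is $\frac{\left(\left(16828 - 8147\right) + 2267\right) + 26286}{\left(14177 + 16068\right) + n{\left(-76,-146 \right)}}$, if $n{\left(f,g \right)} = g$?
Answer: $\frac{37234}{30099} \approx 1.2371$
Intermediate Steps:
$\frac{\left(\left(16828 - 8147\right) + 2267\right) + 26286}{\left(14177 + 16068\right) + n{\left(-76,-146 \right)}} = \frac{\left(\left(16828 - 8147\right) + 2267\right) + 26286}{\left(14177 + 16068\right) - 146} = \frac{\left(8681 + 2267\right) + 26286}{30245 - 146} = \frac{10948 + 26286}{30099} = 37234 \cdot \frac{1}{30099} = \frac{37234}{30099}$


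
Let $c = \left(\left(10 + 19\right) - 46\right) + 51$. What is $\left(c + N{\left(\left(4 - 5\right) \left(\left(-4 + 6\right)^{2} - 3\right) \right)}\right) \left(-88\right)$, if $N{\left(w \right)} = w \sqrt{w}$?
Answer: $-2992 + 88 i \approx -2992.0 + 88.0 i$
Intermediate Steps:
$N{\left(w \right)} = w^{\frac{3}{2}}$
$c = 34$ ($c = \left(29 - 46\right) + 51 = -17 + 51 = 34$)
$\left(c + N{\left(\left(4 - 5\right) \left(\left(-4 + 6\right)^{2} - 3\right) \right)}\right) \left(-88\right) = \left(34 + \left(\left(4 - 5\right) \left(\left(-4 + 6\right)^{2} - 3\right)\right)^{\frac{3}{2}}\right) \left(-88\right) = \left(34 + \left(- (2^{2} - 3)\right)^{\frac{3}{2}}\right) \left(-88\right) = \left(34 + \left(- (4 - 3)\right)^{\frac{3}{2}}\right) \left(-88\right) = \left(34 + \left(\left(-1\right) 1\right)^{\frac{3}{2}}\right) \left(-88\right) = \left(34 + \left(-1\right)^{\frac{3}{2}}\right) \left(-88\right) = \left(34 - i\right) \left(-88\right) = -2992 + 88 i$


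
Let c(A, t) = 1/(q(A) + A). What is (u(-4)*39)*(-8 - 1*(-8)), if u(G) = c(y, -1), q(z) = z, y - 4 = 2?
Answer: 0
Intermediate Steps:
y = 6 (y = 4 + 2 = 6)
c(A, t) = 1/(2*A) (c(A, t) = 1/(A + A) = 1/(2*A))
u(G) = 1/12 (u(G) = (½)/6 = (½)*(⅙) = 1/12)
(u(-4)*39)*(-8 - 1*(-8)) = ((1/12)*39)*(-8 - 1*(-8)) = 13*(-8 + 8)/4 = (13/4)*0 = 0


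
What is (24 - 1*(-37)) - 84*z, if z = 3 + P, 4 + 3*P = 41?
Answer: -1227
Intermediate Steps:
P = 37/3 (P = -4/3 + (⅓)*41 = -4/3 + 41/3 = 37/3 ≈ 12.333)
z = 46/3 (z = 3 + 37/3 = 46/3 ≈ 15.333)
(24 - 1*(-37)) - 84*z = (24 - 1*(-37)) - 84*46/3 = (24 + 37) - 1288 = 61 - 1288 = -1227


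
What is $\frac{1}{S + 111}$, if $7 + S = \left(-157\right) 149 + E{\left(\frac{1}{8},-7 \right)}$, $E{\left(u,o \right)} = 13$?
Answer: $- \frac{1}{23276} \approx -4.2963 \cdot 10^{-5}$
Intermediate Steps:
$S = -23387$ ($S = -7 + \left(\left(-157\right) 149 + 13\right) = -7 + \left(-23393 + 13\right) = -7 - 23380 = -23387$)
$\frac{1}{S + 111} = \frac{1}{-23387 + 111} = \frac{1}{-23276} = - \frac{1}{23276}$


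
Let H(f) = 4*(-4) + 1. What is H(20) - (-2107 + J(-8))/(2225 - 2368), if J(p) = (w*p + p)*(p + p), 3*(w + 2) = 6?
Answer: -4124/143 ≈ -28.839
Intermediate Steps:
w = 0 (w = -2 + (⅓)*6 = -2 + 2 = 0)
J(p) = 2*p² (J(p) = (0*p + p)*(p + p) = (0 + p)*(2*p) = p*(2*p) = 2*p²)
H(f) = -15 (H(f) = -16 + 1 = -15)
H(20) - (-2107 + J(-8))/(2225 - 2368) = -15 - (-2107 + 2*(-8)²)/(2225 - 2368) = -15 - (-2107 + 2*64)/(-143) = -15 - (-2107 + 128)*(-1)/143 = -15 - (-1979)*(-1)/143 = -15 - 1*1979/143 = -15 - 1979/143 = -4124/143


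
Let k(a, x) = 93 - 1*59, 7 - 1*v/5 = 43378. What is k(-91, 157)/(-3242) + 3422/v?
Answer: -9233597/351521955 ≈ -0.026267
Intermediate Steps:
v = -216855 (v = 35 - 5*43378 = 35 - 216890 = -216855)
k(a, x) = 34 (k(a, x) = 93 - 59 = 34)
k(-91, 157)/(-3242) + 3422/v = 34/(-3242) + 3422/(-216855) = 34*(-1/3242) + 3422*(-1/216855) = -17/1621 - 3422/216855 = -9233597/351521955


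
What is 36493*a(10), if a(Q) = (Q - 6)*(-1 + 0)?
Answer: -145972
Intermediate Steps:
a(Q) = 6 - Q (a(Q) = (-6 + Q)*(-1) = 6 - Q)
36493*a(10) = 36493*(6 - 1*10) = 36493*(6 - 10) = 36493*(-4) = -145972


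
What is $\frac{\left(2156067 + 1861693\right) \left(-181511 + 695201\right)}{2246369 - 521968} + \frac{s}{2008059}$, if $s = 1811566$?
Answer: $\frac{4144402226846351566}{3462698947659} \approx 1.1969 \cdot 10^{6}$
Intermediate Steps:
$\frac{\left(2156067 + 1861693\right) \left(-181511 + 695201\right)}{2246369 - 521968} + \frac{s}{2008059} = \frac{\left(2156067 + 1861693\right) \left(-181511 + 695201\right)}{2246369 - 521968} + \frac{1811566}{2008059} = \frac{4017760 \cdot 513690}{2246369 - 521968} + 1811566 \cdot \frac{1}{2008059} = \frac{2063883134400}{1724401} + \frac{1811566}{2008059} = \frac{4144402226846351566}{3462698947659}$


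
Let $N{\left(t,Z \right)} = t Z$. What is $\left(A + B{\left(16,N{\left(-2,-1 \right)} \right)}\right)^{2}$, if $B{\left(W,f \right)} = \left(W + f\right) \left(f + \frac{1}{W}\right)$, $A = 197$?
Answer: $\frac{3508129}{64} \approx 54815.0$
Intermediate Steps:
$N{\left(t,Z \right)} = Z t$
$\left(A + B{\left(16,N{\left(-2,-1 \right)} \right)}\right)^{2} = \left(197 + \left(1 + \left(\left(-1\right) \left(-2\right)\right)^{2} + 16 \left(\left(-1\right) \left(-2\right)\right) + \frac{\left(-1\right) \left(-2\right)}{16}\right)\right)^{2} = \left(197 + \left(1 + 2^{2} + 16 \cdot 2 + 2 \cdot \frac{1}{16}\right)\right)^{2} = \left(197 + \left(1 + 4 + 32 + \frac{1}{8}\right)\right)^{2} = \left(197 + \frac{297}{8}\right)^{2} = \left(\frac{1873}{8}\right)^{2} = \frac{3508129}{64}$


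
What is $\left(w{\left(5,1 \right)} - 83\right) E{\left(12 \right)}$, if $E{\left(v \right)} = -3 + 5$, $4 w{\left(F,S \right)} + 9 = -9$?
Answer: $-175$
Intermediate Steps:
$w{\left(F,S \right)} = - \frac{9}{2}$ ($w{\left(F,S \right)} = - \frac{9}{4} + \frac{1}{4} \left(-9\right) = - \frac{9}{4} - \frac{9}{4} = - \frac{9}{2}$)
$E{\left(v \right)} = 2$
$\left(w{\left(5,1 \right)} - 83\right) E{\left(12 \right)} = \left(- \frac{9}{2} - 83\right) 2 = \left(- \frac{175}{2}\right) 2 = -175$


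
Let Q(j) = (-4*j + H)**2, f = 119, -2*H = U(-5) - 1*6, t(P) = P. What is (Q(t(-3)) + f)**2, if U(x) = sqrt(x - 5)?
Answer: 457489/4 - 10245*I*sqrt(10) ≈ 1.1437e+5 - 32398.0*I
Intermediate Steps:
U(x) = sqrt(-5 + x)
H = 3 - I*sqrt(10)/2 (H = -(sqrt(-5 - 5) - 1*6)/2 = -(sqrt(-10) - 6)/2 = -(I*sqrt(10) - 6)/2 = -(-6 + I*sqrt(10))/2 = 3 - I*sqrt(10)/2 ≈ 3.0 - 1.5811*I)
Q(j) = (3 - 4*j - I*sqrt(10)/2)**2 (Q(j) = (-4*j + (3 - I*sqrt(10)/2))**2 = (3 - 4*j - I*sqrt(10)/2)**2)
(Q(t(-3)) + f)**2 = ((-6 + 8*(-3) + I*sqrt(10))**2/4 + 119)**2 = ((-6 - 24 + I*sqrt(10))**2/4 + 119)**2 = ((-30 + I*sqrt(10))**2/4 + 119)**2 = (119 + (-30 + I*sqrt(10))**2/4)**2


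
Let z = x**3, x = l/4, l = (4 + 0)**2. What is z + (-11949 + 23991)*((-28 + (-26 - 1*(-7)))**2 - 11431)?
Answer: -111051260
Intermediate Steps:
l = 16 (l = 4**2 = 16)
x = 4 (x = 16/4 = 16*(1/4) = 4)
z = 64 (z = 4**3 = 64)
z + (-11949 + 23991)*((-28 + (-26 - 1*(-7)))**2 - 11431) = 64 + (-11949 + 23991)*((-28 + (-26 - 1*(-7)))**2 - 11431) = 64 + 12042*((-28 + (-26 + 7))**2 - 11431) = 64 + 12042*((-28 - 19)**2 - 11431) = 64 + 12042*((-47)**2 - 11431) = 64 + 12042*(2209 - 11431) = 64 + 12042*(-9222) = 64 - 111051324 = -111051260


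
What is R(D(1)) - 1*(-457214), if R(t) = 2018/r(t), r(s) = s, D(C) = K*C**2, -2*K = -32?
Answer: 3658721/8 ≈ 4.5734e+5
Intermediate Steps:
K = 16 (K = -1/2*(-32) = 16)
D(C) = 16*C**2
R(t) = 2018/t
R(D(1)) - 1*(-457214) = 2018/((16*1**2)) - 1*(-457214) = 2018/((16*1)) + 457214 = 2018/16 + 457214 = 2018*(1/16) + 457214 = 1009/8 + 457214 = 3658721/8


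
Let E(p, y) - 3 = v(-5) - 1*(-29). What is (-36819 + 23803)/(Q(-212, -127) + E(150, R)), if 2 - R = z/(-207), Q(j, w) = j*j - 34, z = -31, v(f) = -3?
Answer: -13016/44939 ≈ -0.28964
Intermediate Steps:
Q(j, w) = -34 + j**2 (Q(j, w) = j**2 - 34 = -34 + j**2)
R = 383/207 (R = 2 - (-31)/(-207) = 2 - (-31)*(-1)/207 = 2 - 1*31/207 = 2 - 31/207 = 383/207 ≈ 1.8502)
E(p, y) = 29 (E(p, y) = 3 + (-3 - 1*(-29)) = 3 + (-3 + 29) = 3 + 26 = 29)
(-36819 + 23803)/(Q(-212, -127) + E(150, R)) = (-36819 + 23803)/((-34 + (-212)**2) + 29) = -13016/((-34 + 44944) + 29) = -13016/(44910 + 29) = -13016/44939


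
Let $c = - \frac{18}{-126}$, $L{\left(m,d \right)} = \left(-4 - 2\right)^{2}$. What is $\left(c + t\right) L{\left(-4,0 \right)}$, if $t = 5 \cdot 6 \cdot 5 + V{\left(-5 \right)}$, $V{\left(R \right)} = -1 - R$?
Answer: $\frac{38844}{7} \approx 5549.1$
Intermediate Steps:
$L{\left(m,d \right)} = 36$ ($L{\left(m,d \right)} = \left(-6\right)^{2} = 36$)
$c = \frac{1}{7}$ ($c = \left(-18\right) \left(- \frac{1}{126}\right) = \frac{1}{7} \approx 0.14286$)
$t = 154$ ($t = 5 \cdot 6 \cdot 5 - -4 = 30 \cdot 5 + \left(-1 + 5\right) = 150 + 4 = 154$)
$\left(c + t\right) L{\left(-4,0 \right)} = \left(\frac{1}{7} + 154\right) 36 = \frac{1079}{7} \cdot 36 = \frac{38844}{7}$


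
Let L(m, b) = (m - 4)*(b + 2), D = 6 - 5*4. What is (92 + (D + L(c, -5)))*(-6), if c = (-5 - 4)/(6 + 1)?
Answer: -3942/7 ≈ -563.14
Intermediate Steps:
c = -9/7 ≈ -1.2857
D = -14 (D = 6 - 20 = -14)
L(m, b) = (-4 + m)*(2 + b)
(92 + (D + L(c, -5)))*(-6) = (92 + (-14 + (-8 - 4*(-5) + 2*(-9/7) - 5*(-9/7))))*(-6) = (92 + (-14 + (-8 + 20 - 18/7 + 45/7)))*(-6) = (92 + (-14 + 111/7))*(-6) = (92 + 13/7)*(-6) = (657/7)*(-6) = -3942/7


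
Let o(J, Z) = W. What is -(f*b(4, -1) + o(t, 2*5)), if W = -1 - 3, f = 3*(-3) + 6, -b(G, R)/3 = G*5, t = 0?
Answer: -176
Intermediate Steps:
b(G, R) = -15*G (b(G, R) = -3*G*5 = -15*G)
f = -3 (f = -9 + 6 = -3)
W = -4
o(J, Z) = -4
-(f*b(4, -1) + o(t, 2*5)) = -(-(-45)*4 - 4) = -(-3*(-60) - 4) = -(180 - 4) = -1*176 = -176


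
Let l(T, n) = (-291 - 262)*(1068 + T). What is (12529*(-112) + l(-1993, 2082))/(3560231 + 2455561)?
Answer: -297241/2005264 ≈ -0.14823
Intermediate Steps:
l(T, n) = -590604 - 553*T (l(T, n) = -553*(1068 + T) = -590604 - 553*T)
(12529*(-112) + l(-1993, 2082))/(3560231 + 2455561) = (12529*(-112) + (-590604 - 553*(-1993)))/(3560231 + 2455561) = (-1403248 + (-590604 + 1102129))/6015792 = (-1403248 + 511525)*(1/6015792) = -891723*1/6015792 = -297241/2005264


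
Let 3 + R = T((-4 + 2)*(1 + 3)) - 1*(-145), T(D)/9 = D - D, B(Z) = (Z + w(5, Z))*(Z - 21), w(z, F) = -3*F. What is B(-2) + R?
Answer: 50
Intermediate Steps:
B(Z) = -2*Z*(-21 + Z) (B(Z) = (Z - 3*Z)*(Z - 21) = (-2*Z)*(-21 + Z) = -2*Z*(-21 + Z))
T(D) = 0 (T(D) = 9*(D - D) = 9*0 = 0)
R = 142 (R = -3 + (0 - 1*(-145)) = -3 + (0 + 145) = -3 + 145 = 142)
B(-2) + R = 2*(-2)*(21 - 1*(-2)) + 142 = 2*(-2)*(21 + 2) + 142 = 2*(-2)*23 + 142 = -92 + 142 = 50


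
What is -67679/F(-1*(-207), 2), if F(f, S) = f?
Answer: -67679/207 ≈ -326.95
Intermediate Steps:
-67679/F(-1*(-207), 2) = -67679/((-1*(-207))) = -67679/207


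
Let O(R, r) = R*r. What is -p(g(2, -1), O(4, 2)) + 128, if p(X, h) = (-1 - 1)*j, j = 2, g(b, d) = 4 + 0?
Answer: 132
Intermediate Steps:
g(b, d) = 4
p(X, h) = -4 (p(X, h) = (-1 - 1)*2 = -2*2 = -4)
-p(g(2, -1), O(4, 2)) + 128 = -1*(-4) + 128 = 4 + 128 = 132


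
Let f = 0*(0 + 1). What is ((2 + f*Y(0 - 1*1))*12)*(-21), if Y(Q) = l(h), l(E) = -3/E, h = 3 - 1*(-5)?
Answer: -504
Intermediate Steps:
h = 8 (h = 3 + 5 = 8)
f = 0 (f = 0*1 = 0)
Y(Q) = -3/8
((2 + f*Y(0 - 1*1))*12)*(-21) = ((2 + 0*(-3/8))*12)*(-21) = ((2 + 0)*12)*(-21) = (2*12)*(-21) = 24*(-21) = -504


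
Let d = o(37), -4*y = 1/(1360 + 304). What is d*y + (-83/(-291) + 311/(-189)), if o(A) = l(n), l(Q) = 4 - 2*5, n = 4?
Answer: -82938665/61012224 ≈ -1.3594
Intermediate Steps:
l(Q) = -6 (l(Q) = 4 - 10 = -6)
o(A) = -6
y = -1/6656 (y = -1/(4*(1360 + 304)) = -1/4/1664 = -1/4*1/1664 = -1/6656 ≈ -0.00015024)
d = -6
d*y + (-83/(-291) + 311/(-189)) = -6*(-1/6656) + (-83/(-291) + 311/(-189)) = 3/3328 + (-83*(-1/291) + 311*(-1/189)) = 3/3328 + (83/291 - 311/189) = 3/3328 - 24938/18333 = -82938665/61012224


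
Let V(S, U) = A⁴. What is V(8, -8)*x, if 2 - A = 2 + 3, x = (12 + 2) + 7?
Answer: 1701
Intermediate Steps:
x = 21 (x = 14 + 7 = 21)
A = -3 (A = 2 - (2 + 3) = 2 - 1*5 = 2 - 5 = -3)
V(S, U) = 81 (V(S, U) = (-3)⁴ = 81)
V(8, -8)*x = 81*21 = 1701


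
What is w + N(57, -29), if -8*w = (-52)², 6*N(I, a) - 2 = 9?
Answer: -2017/6 ≈ -336.17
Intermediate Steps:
N(I, a) = 11/6 (N(I, a) = ⅓ + (⅙)*9 = ⅓ + 3/2 = 11/6)
w = -338 (w = -⅛*(-52)² = -⅛*2704 = -338)
w + N(57, -29) = -338 + 11/6 = -2017/6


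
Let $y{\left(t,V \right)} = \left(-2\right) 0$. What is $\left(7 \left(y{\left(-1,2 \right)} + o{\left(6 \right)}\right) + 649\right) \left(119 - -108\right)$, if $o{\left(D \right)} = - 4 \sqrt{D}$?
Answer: $147323 - 6356 \sqrt{6} \approx 1.3175 \cdot 10^{5}$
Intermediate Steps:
$y{\left(t,V \right)} = 0$
$\left(7 \left(y{\left(-1,2 \right)} + o{\left(6 \right)}\right) + 649\right) \left(119 - -108\right) = \left(7 \left(0 - 4 \sqrt{6}\right) + 649\right) \left(119 - -108\right) = \left(7 \left(- 4 \sqrt{6}\right) + 649\right) \left(119 + 108\right) = \left(- 28 \sqrt{6} + 649\right) 227 = \left(649 - 28 \sqrt{6}\right) 227 = 147323 - 6356 \sqrt{6}$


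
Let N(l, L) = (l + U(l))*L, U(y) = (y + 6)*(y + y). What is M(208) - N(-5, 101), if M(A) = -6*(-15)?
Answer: 1605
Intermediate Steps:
U(y) = 2*y*(6 + y) (U(y) = (6 + y)*(2*y) = 2*y*(6 + y))
N(l, L) = L*(l + 2*l*(6 + l)) (N(l, L) = (l + 2*l*(6 + l))*L = L*(l + 2*l*(6 + l)))
M(A) = 90
M(208) - N(-5, 101) = 90 - 101*(-5)*(13 + 2*(-5)) = 90 - 101*(-5)*(13 - 10) = 90 - 101*(-5)*3 = 90 - 1*(-1515) = 90 + 1515 = 1605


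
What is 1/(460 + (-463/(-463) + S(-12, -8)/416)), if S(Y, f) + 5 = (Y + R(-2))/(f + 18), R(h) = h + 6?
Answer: 2080/958851 ≈ 0.0021693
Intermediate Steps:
R(h) = 6 + h
S(Y, f) = -5 + (4 + Y)/(18 + f) (S(Y, f) = -5 + (Y + (6 - 2))/(f + 18) = -5 + (Y + 4)/(18 + f) = -5 + (4 + Y)/(18 + f))
1/(460 + (-463/(-463) + S(-12, -8)/416)) = 1/(460 + (-463/(-463) + ((-86 - 12 - 5*(-8))/(18 - 8))/416)) = 1/(460 + (-463*(-1/463) + ((-86 - 12 + 40)/10)*(1/416))) = 1/(460 + (1 + ((1/10)*(-58))*(1/416))) = 1/(460 + (1 - 29/5*1/416)) = 1/(460 + (1 - 29/2080)) = 1/(460 + 2051/2080) = 1/(958851/2080) = 2080/958851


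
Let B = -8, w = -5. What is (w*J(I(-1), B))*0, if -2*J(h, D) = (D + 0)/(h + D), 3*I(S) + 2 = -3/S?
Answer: 0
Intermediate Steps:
I(S) = -⅔ - 1/S (I(S) = -⅔ + (-3/S)/3 = -⅔ - 1/S)
J(h, D) = -D/(2*(D + h)) (J(h, D) = -(D + 0)/(2*(h + D)) = -D/(2*(D + h)))
(w*J(I(-1), B))*0 = -(-5)*(-8)/(2*(-8) + 2*(-⅔ - 1/(-1)))*0 = -(-5)*(-8)/(-16 + 2*(-⅔ - 1*(-1)))*0 = -(-5)*(-8)/(-16 + 2*(-⅔ + 1))*0 = -(-5)*(-8)/(-16 + 2*(⅓))*0 = -(-5)*(-8)/(-16 + ⅔)*0 = -(-5)*(-8)/(-46/3)*0 = -(-5)*(-8)*(-3)/46*0 = -5*(-12/23)*0 = (60/23)*0 = 0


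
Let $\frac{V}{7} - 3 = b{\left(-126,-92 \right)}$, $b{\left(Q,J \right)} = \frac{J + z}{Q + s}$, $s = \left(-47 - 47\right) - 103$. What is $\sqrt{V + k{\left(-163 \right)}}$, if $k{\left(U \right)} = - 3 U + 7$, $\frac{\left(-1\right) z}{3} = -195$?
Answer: $\frac{2 \sqrt{45695}}{19} \approx 22.501$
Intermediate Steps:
$z = 585$ ($z = \left(-3\right) \left(-195\right) = 585$)
$s = -197$ ($s = \left(-47 - 47\right) - 103 = -94 - 103 = -197$)
$b{\left(Q,J \right)} = \frac{585 + J}{-197 + Q}$ ($b{\left(Q,J \right)} = \frac{J + 585}{Q - 197} = \frac{585 + J}{-197 + Q}$)
$V = \frac{196}{19}$ ($V = 21 + 7 \frac{585 - 92}{-197 - 126} = 21 + 7 \frac{1}{-323} \cdot 493 = 21 + 7 \left(\left(- \frac{1}{323}\right) 493\right) = 21 + 7 \left(- \frac{29}{19}\right) = 21 - \frac{203}{19} = \frac{196}{19} \approx 10.316$)
$k{\left(U \right)} = 7 - 3 U$
$\sqrt{V + k{\left(-163 \right)}} = \sqrt{\frac{196}{19} + \left(7 - -489\right)} = \sqrt{\frac{196}{19} + \left(7 + 489\right)} = \sqrt{\frac{196}{19} + 496} = \sqrt{\frac{9620}{19}} = \frac{2 \sqrt{45695}}{19}$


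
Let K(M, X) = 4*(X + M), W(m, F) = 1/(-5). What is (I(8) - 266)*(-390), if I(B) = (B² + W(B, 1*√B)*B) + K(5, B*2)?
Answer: 46644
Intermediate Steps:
W(m, F) = -⅕
K(M, X) = 4*M + 4*X (K(M, X) = 4*(M + X) = 4*M + 4*X)
I(B) = 20 + B² + 39*B/5 (I(B) = (B² - B/5) + (4*5 + 4*(B*2)) = (B² - B/5) + (20 + 4*(2*B)) = (B² - B/5) + (20 + 8*B) = 20 + B² + 39*B/5)
(I(8) - 266)*(-390) = ((20 + 8² + (39/5)*8) - 266)*(-390) = ((20 + 64 + 312/5) - 266)*(-390) = (732/5 - 266)*(-390) = -598/5*(-390) = 46644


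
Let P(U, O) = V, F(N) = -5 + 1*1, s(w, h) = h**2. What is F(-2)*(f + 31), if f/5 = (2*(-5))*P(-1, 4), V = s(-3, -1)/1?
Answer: 76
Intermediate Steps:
V = 1 (V = (-1)**2/1 = 1*1 = 1)
F(N) = -4 (F(N) = -5 + 1 = -4)
P(U, O) = 1
f = -50 (f = 5*((2*(-5))*1) = 5*(-10*1) = 5*(-10) = -50)
F(-2)*(f + 31) = -4*(-50 + 31) = -4*(-19) = 76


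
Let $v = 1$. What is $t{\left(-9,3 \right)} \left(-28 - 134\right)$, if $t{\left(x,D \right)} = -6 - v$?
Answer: $1134$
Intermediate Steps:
$t{\left(x,D \right)} = -7$ ($t{\left(x,D \right)} = -6 - 1 = -7$)
$t{\left(-9,3 \right)} \left(-28 - 134\right) = - 7 \left(-28 - 134\right) = \left(-7\right) \left(-162\right) = 1134$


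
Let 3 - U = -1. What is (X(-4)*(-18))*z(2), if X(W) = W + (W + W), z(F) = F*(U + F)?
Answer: 2592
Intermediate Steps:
U = 4 (U = 3 - 1*(-1) = 3 + 1 = 4)
z(F) = F*(4 + F)
X(W) = 3*W (X(W) = W + 2*W = 3*W)
(X(-4)*(-18))*z(2) = ((3*(-4))*(-18))*(2*(4 + 2)) = (-12*(-18))*(2*6) = 216*12 = 2592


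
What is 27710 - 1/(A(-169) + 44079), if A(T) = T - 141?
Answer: 1212838989/43769 ≈ 27710.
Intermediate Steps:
A(T) = -141 + T
27710 - 1/(A(-169) + 44079) = 27710 - 1/((-141 - 169) + 44079) = 27710 - 1/(-310 + 44079) = 27710 - 1/43769 = 1212838989/43769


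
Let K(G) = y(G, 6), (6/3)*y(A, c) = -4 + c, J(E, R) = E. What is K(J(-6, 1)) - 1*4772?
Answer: -4771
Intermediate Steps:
y(A, c) = -2 + c/2 (y(A, c) = (-4 + c)/2 = -2 + c/2)
K(G) = 1 (K(G) = -2 + (½)*6 = -2 + 3 = 1)
K(J(-6, 1)) - 1*4772 = 1 - 1*4772 = 1 - 4772 = -4771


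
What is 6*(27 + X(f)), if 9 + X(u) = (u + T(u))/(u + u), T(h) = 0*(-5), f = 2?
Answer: 111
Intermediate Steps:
T(h) = 0
X(u) = -17/2 (X(u) = -9 + (u + 0)/(u + u) = -9 + u/((2*u)) = -9 + u*(1/(2*u)) = -9 + ½ = -17/2)
6*(27 + X(f)) = 6*(27 - 17/2) = 6*(37/2) = 111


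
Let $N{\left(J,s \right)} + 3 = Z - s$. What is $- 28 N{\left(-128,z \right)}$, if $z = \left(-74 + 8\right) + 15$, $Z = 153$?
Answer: $-5628$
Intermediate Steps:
$z = -51$ ($z = -66 + 15 = -51$)
$N{\left(J,s \right)} = 150 - s$ ($N{\left(J,s \right)} = -3 - \left(-153 + s\right) = 150 - s$)
$- 28 N{\left(-128,z \right)} = - 28 \left(150 - -51\right) = - 28 \left(150 + 51\right) = \left(-28\right) 201 = -5628$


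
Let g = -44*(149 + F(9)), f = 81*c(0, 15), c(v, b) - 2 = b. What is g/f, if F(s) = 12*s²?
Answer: -49324/1377 ≈ -35.820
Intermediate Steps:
c(v, b) = 2 + b
f = 1377 (f = 81*(2 + 15) = 81*17 = 1377)
g = -49324 (g = -44*(149 + 12*9²) = -44*(149 + 12*81) = -44*(149 + 972) = -44*1121 = -49324)
g/f = -49324/1377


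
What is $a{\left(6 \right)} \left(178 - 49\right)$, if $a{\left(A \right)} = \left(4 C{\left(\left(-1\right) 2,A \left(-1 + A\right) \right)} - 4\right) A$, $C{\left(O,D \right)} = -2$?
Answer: $-9288$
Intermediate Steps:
$a{\left(A \right)} = - 12 A$ ($a{\left(A \right)} = \left(4 \left(-2\right) - 4\right) A = \left(-8 - 4\right) A = - 12 A$)
$a{\left(6 \right)} \left(178 - 49\right) = \left(-12\right) 6 \left(178 - 49\right) = - 72 \left(178 - 49\right) = \left(-72\right) 129 = -9288$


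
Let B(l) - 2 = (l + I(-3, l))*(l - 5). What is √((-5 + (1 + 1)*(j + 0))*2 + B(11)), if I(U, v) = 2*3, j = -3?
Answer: √82 ≈ 9.0554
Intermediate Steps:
I(U, v) = 6
B(l) = 2 + (-5 + l)*(6 + l) (B(l) = 2 + (l + 6)*(l - 5) = 2 + (6 + l)*(-5 + l) = 2 + (-5 + l)*(6 + l))
√((-5 + (1 + 1)*(j + 0))*2 + B(11)) = √((-5 + (1 + 1)*(-3 + 0))*2 + (-28 + 11 + 11²)) = √((-5 + 2*(-3))*2 + (-28 + 11 + 121)) = √((-5 - 6)*2 + 104) = √(-11*2 + 104) = √(-22 + 104) = √82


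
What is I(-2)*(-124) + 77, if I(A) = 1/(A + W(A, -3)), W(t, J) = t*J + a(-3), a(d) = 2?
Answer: 169/3 ≈ 56.333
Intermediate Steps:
W(t, J) = 2 + J*t (W(t, J) = t*J + 2 = J*t + 2 = 2 + J*t)
I(A) = 1/(2 - 2*A) (I(A) = 1/(A + (2 - 3*A)) = 1/(2 - 2*A))
I(-2)*(-124) + 77 = -1/(-2 + 2*(-2))*(-124) + 77 = -1/(-2 - 4)*(-124) + 77 = -1/(-6)*(-124) + 77 = -1*(-1/6)*(-124) + 77 = (1/6)*(-124) + 77 = -62/3 + 77 = 169/3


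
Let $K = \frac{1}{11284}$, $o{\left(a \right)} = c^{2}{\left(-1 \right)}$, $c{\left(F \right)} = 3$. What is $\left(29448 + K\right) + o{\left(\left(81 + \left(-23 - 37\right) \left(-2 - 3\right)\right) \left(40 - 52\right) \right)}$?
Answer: $\frac{332392789}{11284} \approx 29457.0$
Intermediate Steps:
$o{\left(a \right)} = 9$ ($o{\left(a \right)} = 3^{2} = 9$)
$K = \frac{1}{11284} \approx 8.8621 \cdot 10^{-5}$
$\left(29448 + K\right) + o{\left(\left(81 + \left(-23 - 37\right) \left(-2 - 3\right)\right) \left(40 - 52\right) \right)} = \left(29448 + \frac{1}{11284}\right) + 9 = \frac{332291233}{11284} + 9 = \frac{332392789}{11284}$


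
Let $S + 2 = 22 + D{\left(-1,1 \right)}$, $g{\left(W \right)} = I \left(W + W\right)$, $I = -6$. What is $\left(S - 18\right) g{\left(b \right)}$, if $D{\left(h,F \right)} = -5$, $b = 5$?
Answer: $180$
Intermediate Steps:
$g{\left(W \right)} = - 12 W$ ($g{\left(W \right)} = - 6 \left(W + W\right) = - 6 \cdot 2 W = - 12 W$)
$S = 15$ ($S = -2 + \left(22 - 5\right) = -2 + 17 = 15$)
$\left(S - 18\right) g{\left(b \right)} = \left(15 - 18\right) \left(\left(-12\right) 5\right) = \left(-3\right) \left(-60\right) = 180$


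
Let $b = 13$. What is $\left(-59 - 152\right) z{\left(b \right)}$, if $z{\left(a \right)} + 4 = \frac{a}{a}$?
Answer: $633$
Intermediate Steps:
$z{\left(a \right)} = -3$ ($z{\left(a \right)} = -4 + \frac{a}{a} = -4 + 1 = -3$)
$\left(-59 - 152\right) z{\left(b \right)} = \left(-59 - 152\right) \left(-3\right) = \left(-211\right) \left(-3\right) = 633$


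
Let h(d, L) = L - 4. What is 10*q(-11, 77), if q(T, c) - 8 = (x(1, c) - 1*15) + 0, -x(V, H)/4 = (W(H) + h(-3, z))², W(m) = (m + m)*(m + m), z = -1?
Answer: -22488460910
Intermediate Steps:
W(m) = 4*m² (W(m) = (2*m)*(2*m) = 4*m²)
h(d, L) = -4 + L
x(V, H) = -4*(-5 + 4*H²)² (x(V, H) = -4*(4*H² + (-4 - 1))² = -4*(4*H² - 5)² = -4*(-5 + 4*H²)²)
q(T, c) = -7 - 4*(-5 + 4*c²)² (q(T, c) = 8 + ((-4*(-5 + 4*c²)² - 1*15) + 0) = 8 + ((-4*(-5 + 4*c²)² - 15) + 0) = 8 + ((-15 - 4*(-5 + 4*c²)²) + 0) = 8 + (-15 - 4*(-5 + 4*c²)²) = -7 - 4*(-5 + 4*c²)²)
10*q(-11, 77) = 10*(-107 - 64*77⁴ + 160*77²) = 10*(-107 - 64*35153041 + 160*5929) = 10*(-107 - 2249794624 + 948640) = 10*(-2248846091) = -22488460910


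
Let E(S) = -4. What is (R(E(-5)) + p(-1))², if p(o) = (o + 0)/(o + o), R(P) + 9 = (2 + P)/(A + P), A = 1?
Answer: 2209/36 ≈ 61.361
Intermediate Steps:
R(P) = -9 + (2 + P)/(1 + P)
p(o) = ½ (p(o) = o/((2*o)) = o*(1/(2*o)) = ½)
(R(E(-5)) + p(-1))² = ((-7 - 8*(-4))/(1 - 4) + ½)² = ((-7 + 32)/(-3) + ½)² = (-⅓*25 + ½)² = (-25/3 + ½)² = (-47/6)² = 2209/36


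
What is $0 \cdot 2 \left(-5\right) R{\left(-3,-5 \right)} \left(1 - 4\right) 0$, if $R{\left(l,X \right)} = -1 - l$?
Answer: $0$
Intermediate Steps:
$0 \cdot 2 \left(-5\right) R{\left(-3,-5 \right)} \left(1 - 4\right) 0 = 0 \cdot 2 \left(-5\right) \left(-1 - -3\right) \left(1 - 4\right) 0 = 0 \left(-5\right) \left(-1 + 3\right) \left(\left(-3\right) 0\right) = 0 \cdot 2 \cdot 0 = 0 \cdot 0 = 0$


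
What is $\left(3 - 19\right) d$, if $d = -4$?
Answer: $64$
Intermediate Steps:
$\left(3 - 19\right) d = \left(3 - 19\right) \left(-4\right) = \left(-16\right) \left(-4\right) = 64$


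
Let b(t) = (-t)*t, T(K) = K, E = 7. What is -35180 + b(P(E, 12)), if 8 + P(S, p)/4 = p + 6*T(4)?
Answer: -47724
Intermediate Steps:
P(S, p) = 64 + 4*p (P(S, p) = -32 + 4*(p + 6*4) = -32 + 4*(p + 24) = -32 + 4*(24 + p) = -32 + (96 + 4*p) = 64 + 4*p)
b(t) = -t**2
-35180 + b(P(E, 12)) = -35180 - (64 + 4*12)**2 = -35180 - (64 + 48)**2 = -35180 - 1*112**2 = -35180 - 1*12544 = -35180 - 12544 = -47724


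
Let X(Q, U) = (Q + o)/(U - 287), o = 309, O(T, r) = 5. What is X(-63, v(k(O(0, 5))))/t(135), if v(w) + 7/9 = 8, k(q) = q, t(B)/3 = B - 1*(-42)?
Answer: -123/74281 ≈ -0.0016559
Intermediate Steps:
t(B) = 126 + 3*B (t(B) = 3*(B - 1*(-42)) = 3*(B + 42) = 3*(42 + B) = 126 + 3*B)
v(w) = 65/9 (v(w) = -7/9 + 8 = 65/9)
X(Q, U) = (309 + Q)/(-287 + U) (X(Q, U) = (Q + 309)/(U - 287) = (309 + Q)/(-287 + U))
X(-63, v(k(O(0, 5))))/t(135) = ((309 - 63)/(-287 + 65/9))/(126 + 3*135) = (246/(-2518/9))/(126 + 405) = -9/2518*246/531 = -1107/1259*1/531 = -123/74281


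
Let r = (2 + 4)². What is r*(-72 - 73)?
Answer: -5220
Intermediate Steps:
r = 36 (r = 6² = 36)
r*(-72 - 73) = 36*(-72 - 73) = 36*(-145) = -5220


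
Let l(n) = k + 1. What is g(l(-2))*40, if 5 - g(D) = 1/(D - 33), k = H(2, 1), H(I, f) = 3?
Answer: 5840/29 ≈ 201.38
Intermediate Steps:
k = 3
l(n) = 4 (l(n) = 3 + 1 = 4)
g(D) = 5 - 1/(-33 + D) (g(D) = 5 - 1/(D - 33) = 5 - 1/(-33 + D))
g(l(-2))*40 = ((-166 + 5*4)/(-33 + 4))*40 = ((-166 + 20)/(-29))*40 = -1/29*(-146)*40 = (146/29)*40 = 5840/29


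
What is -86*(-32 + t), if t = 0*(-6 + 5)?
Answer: 2752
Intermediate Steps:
t = 0 (t = 0*(-1) = 0)
-86*(-32 + t) = -86*(-32 + 0) = -86*(-32) = 2752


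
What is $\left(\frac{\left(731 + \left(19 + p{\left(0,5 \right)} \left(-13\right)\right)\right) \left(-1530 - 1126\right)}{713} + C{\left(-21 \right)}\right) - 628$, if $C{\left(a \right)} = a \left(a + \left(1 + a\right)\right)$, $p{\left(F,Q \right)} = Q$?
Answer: $- \frac{1653231}{713} \approx -2318.7$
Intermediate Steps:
$C{\left(a \right)} = a \left(1 + 2 a\right)$
$\left(\frac{\left(731 + \left(19 + p{\left(0,5 \right)} \left(-13\right)\right)\right) \left(-1530 - 1126\right)}{713} + C{\left(-21 \right)}\right) - 628 = \left(\frac{\left(731 + \left(19 + 5 \left(-13\right)\right)\right) \left(-1530 - 1126\right)}{713} - 21 \left(1 + 2 \left(-21\right)\right)\right) - 628 = \left(\left(731 + \left(19 - 65\right)\right) \left(-2656\right) \frac{1}{713} - 21 \left(1 - 42\right)\right) - 628 = \left(\left(731 - 46\right) \left(-2656\right) \frac{1}{713} - -861\right) - 628 = \left(685 \left(-2656\right) \frac{1}{713} + 861\right) - 628 = \left(\left(-1819360\right) \frac{1}{713} + 861\right) - 628 = \left(- \frac{1819360}{713} + 861\right) - 628 = - \frac{1205467}{713} - 628 = - \frac{1653231}{713}$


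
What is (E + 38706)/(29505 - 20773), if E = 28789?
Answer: 67495/8732 ≈ 7.7296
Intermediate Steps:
(E + 38706)/(29505 - 20773) = (28789 + 38706)/(29505 - 20773) = 67495/8732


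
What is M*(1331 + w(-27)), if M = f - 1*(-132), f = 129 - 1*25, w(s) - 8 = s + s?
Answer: 303260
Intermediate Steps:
w(s) = 8 + 2*s (w(s) = 8 + (s + s) = 8 + 2*s)
f = 104 (f = 129 - 25 = 104)
M = 236 (M = 104 - 1*(-132) = 104 + 132 = 236)
M*(1331 + w(-27)) = 236*(1331 + (8 + 2*(-27))) = 236*(1331 + (8 - 54)) = 236*(1331 - 46) = 236*1285 = 303260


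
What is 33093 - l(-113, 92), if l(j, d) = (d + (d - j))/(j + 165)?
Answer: 1720539/52 ≈ 33087.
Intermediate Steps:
l(j, d) = (-j + 2*d)/(165 + j)
33093 - l(-113, 92) = 33093 - (-1*(-113) + 2*92)/(165 - 113) = 33093 - (113 + 184)/52 = 33093 - 297/52 = 1720539/52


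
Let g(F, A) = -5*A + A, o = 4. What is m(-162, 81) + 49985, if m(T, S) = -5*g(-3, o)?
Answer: 50065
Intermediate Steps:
g(F, A) = -4*A
m(T, S) = 80 (m(T, S) = -(-20)*4 = -5*(-16) = 80)
m(-162, 81) + 49985 = 80 + 49985 = 50065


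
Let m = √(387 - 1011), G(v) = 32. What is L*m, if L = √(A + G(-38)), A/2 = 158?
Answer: 24*I*√377 ≈ 466.0*I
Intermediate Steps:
A = 316 (A = 2*158 = 316)
m = 4*I*√39 (m = √(-624) = 4*I*√39 ≈ 24.98*I)
L = 2*√87 (L = √(316 + 32) = √348 = 2*√87 ≈ 18.655)
L*m = (2*√87)*(4*I*√39) = 24*I*√377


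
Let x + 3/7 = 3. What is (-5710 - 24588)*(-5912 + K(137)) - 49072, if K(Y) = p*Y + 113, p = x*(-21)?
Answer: 399793634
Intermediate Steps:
x = 18/7 (x = -3/7 + 3 = 18/7 ≈ 2.5714)
p = -54 (p = (18/7)*(-21) = -54)
K(Y) = 113 - 54*Y (K(Y) = -54*Y + 113 = 113 - 54*Y)
(-5710 - 24588)*(-5912 + K(137)) - 49072 = (-5710 - 24588)*(-5912 + (113 - 54*137)) - 49072 = -30298*(-5912 + (113 - 7398)) - 49072 = -30298*(-5912 - 7285) - 49072 = -30298*(-13197) - 49072 = 399842706 - 49072 = 399793634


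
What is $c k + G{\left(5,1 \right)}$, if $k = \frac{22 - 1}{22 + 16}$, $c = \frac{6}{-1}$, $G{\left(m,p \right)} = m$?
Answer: $\frac{32}{19} \approx 1.6842$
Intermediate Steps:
$c = -6$ ($c = 6 \left(-1\right) = -6$)
$k = \frac{21}{38} \approx 0.55263$
$c k + G{\left(5,1 \right)} = \left(-6\right) \frac{21}{38} + 5 = - \frac{63}{19} + 5 = \frac{32}{19}$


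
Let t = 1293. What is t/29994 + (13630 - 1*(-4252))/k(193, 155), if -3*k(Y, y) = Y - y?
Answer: -268168165/189962 ≈ -1411.7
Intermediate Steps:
k(Y, y) = -Y/3 + y/3 (k(Y, y) = -(Y - y)/3 = -Y/3 + y/3)
t/29994 + (13630 - 1*(-4252))/k(193, 155) = 1293/29994 + (13630 - 1*(-4252))/(-⅓*193 + (⅓)*155) = 1293*(1/29994) + (13630 + 4252)/(-193/3 + 155/3) = 431/9998 + 17882/(-38/3) = 431/9998 + 17882*(-3/38) = 431/9998 - 26823/19 = -268168165/189962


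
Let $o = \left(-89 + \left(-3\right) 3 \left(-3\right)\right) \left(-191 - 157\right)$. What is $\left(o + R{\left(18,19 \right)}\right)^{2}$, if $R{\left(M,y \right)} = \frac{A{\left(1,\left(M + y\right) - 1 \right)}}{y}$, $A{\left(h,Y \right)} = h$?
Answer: $\frac{168054903025}{361} \approx 4.6553 \cdot 10^{8}$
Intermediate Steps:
$R{\left(M,y \right)} = \frac{1}{y}$ ($R{\left(M,y \right)} = 1 \frac{1}{y} = \frac{1}{y}$)
$o = 21576$ ($o = \left(-89 - -27\right) \left(-348\right) = \left(-89 + 27\right) \left(-348\right) = \left(-62\right) \left(-348\right) = 21576$)
$\left(o + R{\left(18,19 \right)}\right)^{2} = \left(21576 + \frac{1}{19}\right)^{2} = \left(\frac{409945}{19}\right)^{2} = \frac{168054903025}{361}$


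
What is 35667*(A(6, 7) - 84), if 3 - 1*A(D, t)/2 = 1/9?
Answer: -2789952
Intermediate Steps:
A(D, t) = 52/9 (A(D, t) = 6 - 2/9 = 52/9)
35667*(A(6, 7) - 84) = 35667*(52/9 - 84) = 35667*(-704/9) = -2789952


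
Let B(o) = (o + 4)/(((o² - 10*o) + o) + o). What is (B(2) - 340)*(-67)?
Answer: 45627/2 ≈ 22814.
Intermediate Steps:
B(o) = (4 + o)/(o² - 8*o) (B(o) = (4 + o)/((o² - 9*o) + o) = (4 + o)/(o² - 8*o))
(B(2) - 340)*(-67) = ((4 + 2)/(2*(-8 + 2)) - 340)*(-67) = ((½)*6/(-6) - 340)*(-67) = ((½)*(-⅙)*6 - 340)*(-67) = (-½ - 340)*(-67) = -681/2*(-67) = 45627/2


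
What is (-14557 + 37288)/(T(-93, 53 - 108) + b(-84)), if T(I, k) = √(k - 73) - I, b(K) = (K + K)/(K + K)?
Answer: 356119/1494 - 15154*I*√2/747 ≈ 238.37 - 28.689*I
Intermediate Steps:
b(K) = 1 (b(K) = (2*K)/((2*K)) = (2*K)*(1/(2*K)) = 1)
T(I, k) = √(-73 + k) - I
(-14557 + 37288)/(T(-93, 53 - 108) + b(-84)) = (-14557 + 37288)/((√(-73 + (53 - 108)) - 1*(-93)) + 1) = 22731/((√(-73 - 55) + 93) + 1) = 22731/((√(-128) + 93) + 1) = 22731/((8*I*√2 + 93) + 1) = 22731/((93 + 8*I*√2) + 1) = 22731/(94 + 8*I*√2)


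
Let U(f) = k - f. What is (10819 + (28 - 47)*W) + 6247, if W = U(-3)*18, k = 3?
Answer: 15014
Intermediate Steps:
U(f) = 3 - f
W = 108 (W = (3 - 1*(-3))*18 = (3 + 3)*18 = 6*18 = 108)
(10819 + (28 - 47)*W) + 6247 = (10819 + (28 - 47)*108) + 6247 = (10819 - 19*108) + 6247 = (10819 - 2052) + 6247 = 8767 + 6247 = 15014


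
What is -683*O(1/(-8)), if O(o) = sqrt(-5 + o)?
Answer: -683*I*sqrt(82)/4 ≈ -1546.2*I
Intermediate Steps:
-683*O(1/(-8)) = -683*sqrt(-5 + 1/(-8)) = -683*sqrt(-5 - 1/8) = -683*I*sqrt(82)/4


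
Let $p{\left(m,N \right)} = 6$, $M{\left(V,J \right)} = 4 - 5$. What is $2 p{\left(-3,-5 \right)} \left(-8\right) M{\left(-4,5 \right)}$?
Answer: $96$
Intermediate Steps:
$M{\left(V,J \right)} = -1$
$2 p{\left(-3,-5 \right)} \left(-8\right) M{\left(-4,5 \right)} = 2 \cdot 6 \left(-8\right) \left(-1\right) = 12 \left(-8\right) \left(-1\right) = \left(-96\right) \left(-1\right) = 96$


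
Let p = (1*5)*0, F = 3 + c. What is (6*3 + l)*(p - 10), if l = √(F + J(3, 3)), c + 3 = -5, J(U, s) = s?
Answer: -180 - 10*I*√2 ≈ -180.0 - 14.142*I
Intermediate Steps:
c = -8 (c = -3 - 5 = -8)
F = -5 (F = 3 - 8 = -5)
l = I*√2 (l = √(-5 + 3) = √(-2) = I*√2 ≈ 1.4142*I)
p = 0 (p = 5*0 = 0)
(6*3 + l)*(p - 10) = (6*3 + I*√2)*(0 - 10) = (18 + I*√2)*(-10) = -180 - 10*I*√2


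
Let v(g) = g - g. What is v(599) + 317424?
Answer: 317424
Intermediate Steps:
v(g) = 0
v(599) + 317424 = 0 + 317424 = 317424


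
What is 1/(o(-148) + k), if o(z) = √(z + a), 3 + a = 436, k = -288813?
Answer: -96271/27804316228 - √285/83412948684 ≈ -3.4627e-6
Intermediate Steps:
a = 433 (a = -3 + 436 = 433)
o(z) = √(433 + z) (o(z) = √(z + 433) = √(433 + z))
1/(o(-148) + k) = 1/(√(433 - 148) - 288813) = 1/(√285 - 288813) = 1/(-288813 + √285)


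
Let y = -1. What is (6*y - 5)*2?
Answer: -22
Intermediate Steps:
(6*y - 5)*2 = (6*(-1) - 5)*2 = (-6 - 5)*2 = -11*2 = -22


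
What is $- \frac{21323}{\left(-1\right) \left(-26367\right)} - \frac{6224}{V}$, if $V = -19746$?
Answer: $- \frac{42822625}{86773797} \approx -0.4935$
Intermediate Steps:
$- \frac{21323}{\left(-1\right) \left(-26367\right)} - \frac{6224}{V} = - \frac{21323}{\left(-1\right) \left(-26367\right)} - \frac{6224}{-19746} = - \frac{21323}{26367} - - \frac{3112}{9873} = \left(-21323\right) \frac{1}{26367} + \frac{3112}{9873} = - \frac{21323}{26367} + \frac{3112}{9873} = - \frac{42822625}{86773797}$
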